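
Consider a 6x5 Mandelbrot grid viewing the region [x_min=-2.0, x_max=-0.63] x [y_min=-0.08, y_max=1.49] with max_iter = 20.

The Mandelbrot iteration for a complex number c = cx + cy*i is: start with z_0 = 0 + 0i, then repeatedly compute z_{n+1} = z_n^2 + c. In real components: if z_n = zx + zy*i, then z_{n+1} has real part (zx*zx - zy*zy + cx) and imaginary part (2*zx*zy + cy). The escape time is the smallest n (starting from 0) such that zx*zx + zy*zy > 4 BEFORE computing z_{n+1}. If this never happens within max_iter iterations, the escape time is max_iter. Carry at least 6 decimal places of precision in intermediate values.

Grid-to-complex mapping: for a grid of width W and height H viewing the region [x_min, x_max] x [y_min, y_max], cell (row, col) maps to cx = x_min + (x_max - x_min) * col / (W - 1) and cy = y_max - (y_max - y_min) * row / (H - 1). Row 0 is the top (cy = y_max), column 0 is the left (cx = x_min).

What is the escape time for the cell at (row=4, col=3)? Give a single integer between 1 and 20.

z_0 = 0 + 0i, c = -1.1780 + -0.0800i
Iter 1: z = -1.1780 + -0.0800i, |z|^2 = 1.3941
Iter 2: z = 0.2033 + 0.1085i, |z|^2 = 0.0531
Iter 3: z = -1.1484 + -0.0359i, |z|^2 = 1.3202
Iter 4: z = 0.1396 + 0.0024i, |z|^2 = 0.0195
Iter 5: z = -1.1585 + -0.0793i, |z|^2 = 1.3484
Iter 6: z = 0.1579 + 0.1038i, |z|^2 = 0.0357
Iter 7: z = -1.1639 + -0.0472i, |z|^2 = 1.3568
Iter 8: z = 0.1743 + 0.0300i, |z|^2 = 0.0313
Iter 9: z = -1.1485 + -0.0696i, |z|^2 = 1.3239
Iter 10: z = 0.1362 + 0.0798i, |z|^2 = 0.0249
Iter 11: z = -1.1658 + -0.0583i, |z|^2 = 1.3625
Iter 12: z = 0.1777 + 0.0558i, |z|^2 = 0.0347
Iter 13: z = -1.1495 + -0.0602i, |z|^2 = 1.3251
Iter 14: z = 0.1398 + 0.0583i, |z|^2 = 0.0229
Iter 15: z = -1.1618 + -0.0637i, |z|^2 = 1.3539
Iter 16: z = 0.1678 + 0.0680i, |z|^2 = 0.0328
Iter 17: z = -1.1545 + -0.0572i, |z|^2 = 1.3360
Iter 18: z = 0.1515 + 0.0520i, |z|^2 = 0.0257
Iter 19: z = -1.1577 + -0.0642i, |z|^2 = 1.3445

Answer: 20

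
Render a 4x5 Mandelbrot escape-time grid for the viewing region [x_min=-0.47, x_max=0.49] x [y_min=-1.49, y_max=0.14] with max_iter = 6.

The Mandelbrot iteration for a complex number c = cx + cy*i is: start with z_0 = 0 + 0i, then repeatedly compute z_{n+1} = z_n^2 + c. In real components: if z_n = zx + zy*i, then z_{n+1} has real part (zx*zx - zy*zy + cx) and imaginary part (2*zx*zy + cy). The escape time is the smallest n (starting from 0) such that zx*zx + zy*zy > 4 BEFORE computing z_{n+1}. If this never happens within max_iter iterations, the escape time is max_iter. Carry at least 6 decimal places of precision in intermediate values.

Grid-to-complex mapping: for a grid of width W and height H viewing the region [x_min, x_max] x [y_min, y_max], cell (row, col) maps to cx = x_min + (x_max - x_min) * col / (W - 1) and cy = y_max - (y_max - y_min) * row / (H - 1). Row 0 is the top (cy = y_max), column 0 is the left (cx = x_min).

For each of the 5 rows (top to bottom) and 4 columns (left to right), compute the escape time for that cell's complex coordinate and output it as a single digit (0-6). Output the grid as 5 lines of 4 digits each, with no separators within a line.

(row=0, col=0): c = -0.4700 + 0.1400i → escape time 6
(row=0, col=1): c = -0.1500 + 0.1400i → escape time 6
(row=0, col=2): c = 0.1700 + 0.1400i → escape time 6
(row=0, col=3): c = 0.4900 + 0.1400i → escape time 5
(row=1, col=0): c = -0.4700 + -0.2675i → escape time 6
(row=1, col=1): c = -0.1500 + -0.2675i → escape time 6
(row=1, col=2): c = 0.1700 + -0.2675i → escape time 6
(row=1, col=3): c = 0.4900 + -0.2675i → escape time 6
(row=2, col=0): c = -0.4700 + -0.6750i → escape time 6
(row=2, col=1): c = -0.1500 + -0.6750i → escape time 6
(row=2, col=2): c = 0.1700 + -0.6750i → escape time 6
(row=2, col=3): c = 0.4900 + -0.6750i → escape time 4
(row=3, col=0): c = -0.4700 + -1.0825i → escape time 4
(row=3, col=1): c = -0.1500 + -1.0825i → escape time 6
(row=3, col=2): c = 0.1700 + -1.0825i → escape time 3
(row=3, col=3): c = 0.4900 + -1.0825i → escape time 2
(row=4, col=0): c = -0.4700 + -1.4900i → escape time 2
(row=4, col=1): c = -0.1500 + -1.4900i → escape time 2
(row=4, col=2): c = 0.1700 + -1.4900i → escape time 2
(row=4, col=3): c = 0.4900 + -1.4900i → escape time 2

Answer: 6665
6666
6664
4632
2222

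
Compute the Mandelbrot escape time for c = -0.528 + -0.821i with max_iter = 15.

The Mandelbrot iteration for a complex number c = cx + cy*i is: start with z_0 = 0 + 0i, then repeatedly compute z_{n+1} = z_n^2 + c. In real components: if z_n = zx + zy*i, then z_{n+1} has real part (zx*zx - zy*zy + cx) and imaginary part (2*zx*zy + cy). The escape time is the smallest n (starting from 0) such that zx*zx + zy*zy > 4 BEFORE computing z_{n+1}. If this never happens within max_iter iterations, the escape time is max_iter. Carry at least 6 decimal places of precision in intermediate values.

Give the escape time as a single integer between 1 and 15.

z_0 = 0 + 0i, c = -0.5280 + -0.8210i
Iter 1: z = -0.5280 + -0.8210i, |z|^2 = 0.9528
Iter 2: z = -0.9233 + 0.0460i, |z|^2 = 0.8545
Iter 3: z = 0.3223 + -0.9059i, |z|^2 = 0.9245
Iter 4: z = -1.2448 + -1.4049i, |z|^2 = 3.5233
Iter 5: z = -0.9523 + 2.6766i, |z|^2 = 8.0713
Escaped at iteration 5

Answer: 5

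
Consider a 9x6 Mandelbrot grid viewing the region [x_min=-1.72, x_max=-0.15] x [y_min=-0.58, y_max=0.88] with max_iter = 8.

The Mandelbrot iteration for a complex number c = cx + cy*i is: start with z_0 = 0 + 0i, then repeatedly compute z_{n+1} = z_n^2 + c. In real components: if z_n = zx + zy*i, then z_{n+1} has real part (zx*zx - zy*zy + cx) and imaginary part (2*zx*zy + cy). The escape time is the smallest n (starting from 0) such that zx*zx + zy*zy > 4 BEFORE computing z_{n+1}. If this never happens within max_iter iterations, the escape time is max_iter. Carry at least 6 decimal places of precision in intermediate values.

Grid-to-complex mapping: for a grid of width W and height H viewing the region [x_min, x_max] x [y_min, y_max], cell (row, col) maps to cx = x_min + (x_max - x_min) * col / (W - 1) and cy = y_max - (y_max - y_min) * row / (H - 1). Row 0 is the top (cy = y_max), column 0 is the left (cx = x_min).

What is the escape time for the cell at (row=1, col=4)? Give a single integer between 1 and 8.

Answer: 5

Derivation:
z_0 = 0 + 0i, c = -0.9350 + 0.5880i
Iter 1: z = -0.9350 + 0.5880i, |z|^2 = 1.2200
Iter 2: z = -0.4065 + -0.5116i, |z|^2 = 0.4270
Iter 3: z = -1.0314 + 1.0039i, |z|^2 = 2.0717
Iter 4: z = -0.8790 + -1.4830i, |z|^2 = 2.9718
Iter 5: z = -2.3615 + 3.1950i, |z|^2 = 15.7849
Escaped at iteration 5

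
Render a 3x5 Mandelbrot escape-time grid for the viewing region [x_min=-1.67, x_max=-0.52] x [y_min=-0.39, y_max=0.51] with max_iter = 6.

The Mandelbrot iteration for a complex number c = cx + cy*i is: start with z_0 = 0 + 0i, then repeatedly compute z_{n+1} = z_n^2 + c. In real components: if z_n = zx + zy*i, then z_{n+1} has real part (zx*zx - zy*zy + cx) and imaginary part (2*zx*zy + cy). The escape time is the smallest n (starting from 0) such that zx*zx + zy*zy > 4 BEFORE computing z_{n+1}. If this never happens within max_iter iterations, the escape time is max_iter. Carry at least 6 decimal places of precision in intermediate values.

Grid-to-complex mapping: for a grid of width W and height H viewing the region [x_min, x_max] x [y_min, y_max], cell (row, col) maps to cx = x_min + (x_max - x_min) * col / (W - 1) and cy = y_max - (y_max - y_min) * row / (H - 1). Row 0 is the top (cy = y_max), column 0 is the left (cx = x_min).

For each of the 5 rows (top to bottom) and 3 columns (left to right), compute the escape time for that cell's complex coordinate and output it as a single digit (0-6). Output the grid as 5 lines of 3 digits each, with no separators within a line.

(row=0, col=0): c = -1.6700 + 0.5100i → escape time 3
(row=0, col=1): c = -1.0950 + 0.5100i → escape time 5
(row=0, col=2): c = -0.5200 + 0.5100i → escape time 6
(row=1, col=0): c = -1.6700 + 0.2850i → escape time 4
(row=1, col=1): c = -1.0950 + 0.2850i → escape time 6
(row=1, col=2): c = -0.5200 + 0.2850i → escape time 6
(row=2, col=0): c = -1.6700 + 0.0600i → escape time 6
(row=2, col=1): c = -1.0950 + 0.0600i → escape time 6
(row=2, col=2): c = -0.5200 + 0.0600i → escape time 6
(row=3, col=0): c = -1.6700 + -0.1650i → escape time 4
(row=3, col=1): c = -1.0950 + -0.1650i → escape time 6
(row=3, col=2): c = -0.5200 + -0.1650i → escape time 6
(row=4, col=0): c = -1.6700 + -0.3900i → escape time 3
(row=4, col=1): c = -1.0950 + -0.3900i → escape time 6
(row=4, col=2): c = -0.5200 + -0.3900i → escape time 6

Answer: 356
466
666
466
366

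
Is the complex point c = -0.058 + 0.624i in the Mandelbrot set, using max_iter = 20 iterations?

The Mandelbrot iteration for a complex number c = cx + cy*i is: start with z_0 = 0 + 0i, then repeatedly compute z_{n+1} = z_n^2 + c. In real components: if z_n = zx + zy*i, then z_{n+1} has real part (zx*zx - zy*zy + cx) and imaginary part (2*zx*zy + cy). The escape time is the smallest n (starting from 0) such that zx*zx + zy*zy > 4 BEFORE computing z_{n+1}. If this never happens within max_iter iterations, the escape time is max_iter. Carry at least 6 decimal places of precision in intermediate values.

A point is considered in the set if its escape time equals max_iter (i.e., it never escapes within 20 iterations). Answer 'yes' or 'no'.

z_0 = 0 + 0i, c = -0.0580 + 0.6240i
Iter 1: z = -0.0580 + 0.6240i, |z|^2 = 0.3927
Iter 2: z = -0.4440 + 0.5516i, |z|^2 = 0.5014
Iter 3: z = -0.1651 + 0.1342i, |z|^2 = 0.0453
Iter 4: z = -0.0487 + 0.5797i, |z|^2 = 0.3384
Iter 5: z = -0.3917 + 0.5675i, |z|^2 = 0.4755
Iter 6: z = -0.2267 + 0.1794i, |z|^2 = 0.0836
Iter 7: z = -0.0388 + 0.5427i, |z|^2 = 0.2960
Iter 8: z = -0.3510 + 0.5819i, |z|^2 = 0.4617
Iter 9: z = -0.2734 + 0.2156i, |z|^2 = 0.1212
Iter 10: z = -0.0297 + 0.5061i, |z|^2 = 0.2571
Iter 11: z = -0.3133 + 0.5939i, |z|^2 = 0.4509
Iter 12: z = -0.3126 + 0.2519i, |z|^2 = 0.1611
Iter 13: z = -0.0237 + 0.4665i, |z|^2 = 0.2182
Iter 14: z = -0.2751 + 0.6018i, |z|^2 = 0.4379
Iter 15: z = -0.3445 + 0.2929i, |z|^2 = 0.2045
Iter 16: z = -0.0251 + 0.4222i, |z|^2 = 0.1789
Iter 17: z = -0.2356 + 0.6028i, |z|^2 = 0.4189
Iter 18: z = -0.3659 + 0.3399i, |z|^2 = 0.2494
Iter 19: z = -0.0397 + 0.3752i, |z|^2 = 0.1424
Did not escape in 20 iterations → in set

Answer: yes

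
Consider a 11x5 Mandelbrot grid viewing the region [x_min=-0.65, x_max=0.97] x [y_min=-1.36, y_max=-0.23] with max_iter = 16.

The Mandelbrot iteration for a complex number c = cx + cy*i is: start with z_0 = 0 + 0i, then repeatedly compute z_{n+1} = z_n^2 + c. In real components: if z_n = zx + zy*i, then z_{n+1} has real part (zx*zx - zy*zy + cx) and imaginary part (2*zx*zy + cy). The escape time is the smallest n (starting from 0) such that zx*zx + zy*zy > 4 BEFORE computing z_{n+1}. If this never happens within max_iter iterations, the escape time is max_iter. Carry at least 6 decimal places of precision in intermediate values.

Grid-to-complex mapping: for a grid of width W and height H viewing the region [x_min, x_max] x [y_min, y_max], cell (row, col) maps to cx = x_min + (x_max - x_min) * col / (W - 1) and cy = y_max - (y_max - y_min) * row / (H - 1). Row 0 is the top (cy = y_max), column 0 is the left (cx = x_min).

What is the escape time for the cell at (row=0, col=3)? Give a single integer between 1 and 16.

Answer: 16

Derivation:
z_0 = 0 + 0i, c = -0.1640 + -0.2300i
Iter 1: z = -0.1640 + -0.2300i, |z|^2 = 0.0798
Iter 2: z = -0.1900 + -0.1546i, |z|^2 = 0.0600
Iter 3: z = -0.1518 + -0.1713i, |z|^2 = 0.0524
Iter 4: z = -0.1703 + -0.1780i, |z|^2 = 0.0607
Iter 5: z = -0.1667 + -0.1694i, |z|^2 = 0.0565
Iter 6: z = -0.1649 + -0.1735i, |z|^2 = 0.0573
Iter 7: z = -0.1669 + -0.1728i, |z|^2 = 0.0577
Iter 8: z = -0.1660 + -0.1723i, |z|^2 = 0.0572
Iter 9: z = -0.1661 + -0.1728i, |z|^2 = 0.0575
Iter 10: z = -0.1663 + -0.1726i, |z|^2 = 0.0574
Iter 11: z = -0.1661 + -0.1726i, |z|^2 = 0.0574
Iter 12: z = -0.1662 + -0.1726i, |z|^2 = 0.0574
Iter 13: z = -0.1662 + -0.1726i, |z|^2 = 0.0574
Iter 14: z = -0.1662 + -0.1726i, |z|^2 = 0.0574
Iter 15: z = -0.1662 + -0.1726i, |z|^2 = 0.0574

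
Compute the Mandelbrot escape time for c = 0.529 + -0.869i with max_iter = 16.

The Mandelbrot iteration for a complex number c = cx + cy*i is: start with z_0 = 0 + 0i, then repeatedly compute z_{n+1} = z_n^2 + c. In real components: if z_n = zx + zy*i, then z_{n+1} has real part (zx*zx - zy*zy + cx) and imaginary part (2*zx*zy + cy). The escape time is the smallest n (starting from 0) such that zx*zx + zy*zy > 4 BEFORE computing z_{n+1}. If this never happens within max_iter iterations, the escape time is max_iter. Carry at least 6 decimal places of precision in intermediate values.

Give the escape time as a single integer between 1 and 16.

z_0 = 0 + 0i, c = 0.5290 + -0.8690i
Iter 1: z = 0.5290 + -0.8690i, |z|^2 = 1.0350
Iter 2: z = 0.0537 + -1.7884i, |z|^2 = 3.2013
Iter 3: z = -2.6665 + -1.0610i, |z|^2 = 8.2360
Escaped at iteration 3

Answer: 3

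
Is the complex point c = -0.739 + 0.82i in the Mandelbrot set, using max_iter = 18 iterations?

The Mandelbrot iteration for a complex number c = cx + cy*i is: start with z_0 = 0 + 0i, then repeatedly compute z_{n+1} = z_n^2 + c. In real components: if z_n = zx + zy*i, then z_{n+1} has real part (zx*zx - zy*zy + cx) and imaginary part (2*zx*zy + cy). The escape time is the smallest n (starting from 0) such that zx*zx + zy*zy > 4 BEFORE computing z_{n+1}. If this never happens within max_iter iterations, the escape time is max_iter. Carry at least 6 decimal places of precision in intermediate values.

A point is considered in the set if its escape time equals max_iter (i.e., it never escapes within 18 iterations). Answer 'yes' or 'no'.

Answer: no

Derivation:
z_0 = 0 + 0i, c = -0.7390 + 0.8200i
Iter 1: z = -0.7390 + 0.8200i, |z|^2 = 1.2185
Iter 2: z = -0.8653 + -0.3920i, |z|^2 = 0.9023
Iter 3: z = -0.1439 + 1.4983i, |z|^2 = 2.2656
Iter 4: z = -2.9632 + 0.3887i, |z|^2 = 8.9318
Escaped at iteration 4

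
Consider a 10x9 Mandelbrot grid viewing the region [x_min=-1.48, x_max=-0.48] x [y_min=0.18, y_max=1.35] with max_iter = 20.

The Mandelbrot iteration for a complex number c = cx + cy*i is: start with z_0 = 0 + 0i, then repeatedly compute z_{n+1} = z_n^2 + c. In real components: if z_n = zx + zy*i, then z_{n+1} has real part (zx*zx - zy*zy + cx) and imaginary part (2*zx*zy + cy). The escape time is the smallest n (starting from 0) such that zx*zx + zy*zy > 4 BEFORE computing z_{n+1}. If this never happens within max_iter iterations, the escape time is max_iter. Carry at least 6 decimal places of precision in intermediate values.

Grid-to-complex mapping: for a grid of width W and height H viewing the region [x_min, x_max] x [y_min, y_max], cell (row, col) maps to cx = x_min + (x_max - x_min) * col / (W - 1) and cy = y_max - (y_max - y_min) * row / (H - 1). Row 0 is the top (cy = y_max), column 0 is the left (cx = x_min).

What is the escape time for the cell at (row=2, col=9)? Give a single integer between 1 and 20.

z_0 = 0 + 0i, c = -0.4800 + 1.0575i
Iter 1: z = -0.4800 + 1.0575i, |z|^2 = 1.3487
Iter 2: z = -1.3679 + 0.0423i, |z|^2 = 1.8730
Iter 3: z = 1.3894 + 0.9418i, |z|^2 = 2.8173
Iter 4: z = 0.5634 + 3.6745i, |z|^2 = 13.8191
Escaped at iteration 4

Answer: 4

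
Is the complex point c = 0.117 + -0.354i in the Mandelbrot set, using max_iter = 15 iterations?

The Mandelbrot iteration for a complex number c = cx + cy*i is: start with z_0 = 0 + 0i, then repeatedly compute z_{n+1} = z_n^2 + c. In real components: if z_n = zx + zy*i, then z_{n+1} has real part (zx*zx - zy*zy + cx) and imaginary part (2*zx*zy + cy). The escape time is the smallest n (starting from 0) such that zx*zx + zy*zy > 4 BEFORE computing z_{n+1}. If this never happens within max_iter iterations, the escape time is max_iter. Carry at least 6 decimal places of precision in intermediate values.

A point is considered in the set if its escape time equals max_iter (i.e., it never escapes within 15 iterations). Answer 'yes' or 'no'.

Answer: yes

Derivation:
z_0 = 0 + 0i, c = 0.1170 + -0.3540i
Iter 1: z = 0.1170 + -0.3540i, |z|^2 = 0.1390
Iter 2: z = 0.0054 + -0.4368i, |z|^2 = 0.1909
Iter 3: z = -0.0738 + -0.3587i, |z|^2 = 0.1341
Iter 4: z = -0.0062 + -0.3011i, |z|^2 = 0.0907
Iter 5: z = 0.0264 + -0.3503i, |z|^2 = 0.1234
Iter 6: z = -0.0050 + -0.3725i, |z|^2 = 0.1388
Iter 7: z = -0.0217 + -0.3503i, |z|^2 = 0.1232
Iter 8: z = -0.0052 + -0.3388i, |z|^2 = 0.1148
Iter 9: z = 0.0023 + -0.3505i, |z|^2 = 0.1228
Iter 10: z = -0.0058 + -0.3556i, |z|^2 = 0.1265
Iter 11: z = -0.0094 + -0.3499i, |z|^2 = 0.1225
Iter 12: z = -0.0053 + -0.3474i, |z|^2 = 0.1207
Iter 13: z = -0.0037 + -0.3503i, |z|^2 = 0.1227
Iter 14: z = -0.0057 + -0.3514i, |z|^2 = 0.1235
Did not escape in 15 iterations → in set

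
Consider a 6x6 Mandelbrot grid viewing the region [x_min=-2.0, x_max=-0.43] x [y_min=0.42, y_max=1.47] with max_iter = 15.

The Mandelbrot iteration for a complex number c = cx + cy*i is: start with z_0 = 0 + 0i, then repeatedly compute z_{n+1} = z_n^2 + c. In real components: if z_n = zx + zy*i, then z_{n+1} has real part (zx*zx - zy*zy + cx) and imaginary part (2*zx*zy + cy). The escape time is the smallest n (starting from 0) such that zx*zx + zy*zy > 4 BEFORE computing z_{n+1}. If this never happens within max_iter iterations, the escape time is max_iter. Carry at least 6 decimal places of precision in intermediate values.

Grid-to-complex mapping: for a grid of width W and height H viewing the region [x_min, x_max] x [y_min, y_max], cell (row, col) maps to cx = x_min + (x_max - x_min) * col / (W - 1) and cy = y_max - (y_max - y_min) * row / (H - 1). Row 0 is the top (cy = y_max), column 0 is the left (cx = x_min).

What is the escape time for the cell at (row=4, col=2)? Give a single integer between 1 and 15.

Answer: 3

Derivation:
z_0 = 0 + 0i, c = -1.3720 + 0.6300i
Iter 1: z = -1.3720 + 0.6300i, |z|^2 = 2.2793
Iter 2: z = 0.1135 + -1.0987i, |z|^2 = 1.2201
Iter 3: z = -2.5663 + 0.3806i, |z|^2 = 6.7308
Escaped at iteration 3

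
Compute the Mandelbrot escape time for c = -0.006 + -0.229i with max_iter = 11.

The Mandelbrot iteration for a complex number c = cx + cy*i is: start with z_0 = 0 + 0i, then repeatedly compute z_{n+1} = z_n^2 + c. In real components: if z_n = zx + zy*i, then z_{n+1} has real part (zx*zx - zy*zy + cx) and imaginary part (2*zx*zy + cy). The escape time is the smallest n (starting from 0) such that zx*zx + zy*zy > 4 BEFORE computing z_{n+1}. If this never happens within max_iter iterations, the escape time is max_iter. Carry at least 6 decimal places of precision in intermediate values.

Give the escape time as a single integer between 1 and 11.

Answer: 11

Derivation:
z_0 = 0 + 0i, c = -0.0060 + -0.2290i
Iter 1: z = -0.0060 + -0.2290i, |z|^2 = 0.0525
Iter 2: z = -0.0584 + -0.2263i, |z|^2 = 0.0546
Iter 3: z = -0.0538 + -0.2026i, |z|^2 = 0.0439
Iter 4: z = -0.0441 + -0.2072i, |z|^2 = 0.0449
Iter 5: z = -0.0470 + -0.2107i, |z|^2 = 0.0466
Iter 6: z = -0.0482 + -0.2092i, |z|^2 = 0.0461
Iter 7: z = -0.0474 + -0.2088i, |z|^2 = 0.0459
Iter 8: z = -0.0474 + -0.2092i, |z|^2 = 0.0460
Iter 9: z = -0.0475 + -0.2092i, |z|^2 = 0.0460
Iter 10: z = -0.0475 + -0.2091i, |z|^2 = 0.0460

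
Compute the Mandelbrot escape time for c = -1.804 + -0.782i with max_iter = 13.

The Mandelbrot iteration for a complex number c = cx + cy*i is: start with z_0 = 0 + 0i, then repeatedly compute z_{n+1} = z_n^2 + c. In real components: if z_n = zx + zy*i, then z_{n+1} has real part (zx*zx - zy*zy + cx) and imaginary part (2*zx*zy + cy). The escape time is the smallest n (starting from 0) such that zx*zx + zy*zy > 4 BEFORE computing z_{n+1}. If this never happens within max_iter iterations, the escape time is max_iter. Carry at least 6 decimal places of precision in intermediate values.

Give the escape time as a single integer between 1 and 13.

z_0 = 0 + 0i, c = -1.8040 + -0.7820i
Iter 1: z = -1.8040 + -0.7820i, |z|^2 = 3.8659
Iter 2: z = 0.8389 + 2.0395i, |z|^2 = 4.8631
Escaped at iteration 2

Answer: 2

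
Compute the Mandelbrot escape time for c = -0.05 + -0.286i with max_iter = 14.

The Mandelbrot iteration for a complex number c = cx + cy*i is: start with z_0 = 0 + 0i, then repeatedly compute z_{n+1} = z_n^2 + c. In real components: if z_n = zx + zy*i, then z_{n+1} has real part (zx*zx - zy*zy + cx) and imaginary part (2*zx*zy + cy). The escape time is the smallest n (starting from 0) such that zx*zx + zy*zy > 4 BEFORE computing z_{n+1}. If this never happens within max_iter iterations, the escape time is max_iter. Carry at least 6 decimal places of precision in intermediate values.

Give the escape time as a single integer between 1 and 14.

z_0 = 0 + 0i, c = -0.0500 + -0.2860i
Iter 1: z = -0.0500 + -0.2860i, |z|^2 = 0.0843
Iter 2: z = -0.1293 + -0.2574i, |z|^2 = 0.0830
Iter 3: z = -0.0995 + -0.2194i, |z|^2 = 0.0581
Iter 4: z = -0.0882 + -0.2423i, |z|^2 = 0.0665
Iter 5: z = -0.1009 + -0.2432i, |z|^2 = 0.0693
Iter 6: z = -0.0990 + -0.2369i, |z|^2 = 0.0659
Iter 7: z = -0.0963 + -0.2391i, |z|^2 = 0.0664
Iter 8: z = -0.0979 + -0.2399i, |z|^2 = 0.0672
Iter 9: z = -0.0980 + -0.2390i, |z|^2 = 0.0667
Iter 10: z = -0.0975 + -0.2392i, |z|^2 = 0.0667
Iter 11: z = -0.0977 + -0.2393i, |z|^2 = 0.0668
Iter 12: z = -0.0977 + -0.2392i, |z|^2 = 0.0668
Iter 13: z = -0.0977 + -0.2392i, |z|^2 = 0.0668

Answer: 14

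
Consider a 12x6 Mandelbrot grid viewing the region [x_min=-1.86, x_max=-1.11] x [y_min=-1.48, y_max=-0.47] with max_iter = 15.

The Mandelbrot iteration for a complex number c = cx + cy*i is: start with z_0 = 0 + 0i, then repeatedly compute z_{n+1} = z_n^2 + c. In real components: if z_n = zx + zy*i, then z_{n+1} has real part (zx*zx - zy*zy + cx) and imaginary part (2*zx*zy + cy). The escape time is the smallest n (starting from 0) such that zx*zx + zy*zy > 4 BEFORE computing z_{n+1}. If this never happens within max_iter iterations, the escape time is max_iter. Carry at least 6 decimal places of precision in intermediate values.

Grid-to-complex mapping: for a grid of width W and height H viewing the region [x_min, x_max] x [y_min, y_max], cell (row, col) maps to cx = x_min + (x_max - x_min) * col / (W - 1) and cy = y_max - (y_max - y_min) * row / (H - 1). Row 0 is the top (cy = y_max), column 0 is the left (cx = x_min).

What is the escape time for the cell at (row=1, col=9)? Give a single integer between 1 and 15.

Answer: 3

Derivation:
z_0 = 0 + 0i, c = -1.2464 + -0.6720i
Iter 1: z = -1.2464 + -0.6720i, |z|^2 = 2.0050
Iter 2: z = -0.1445 + 1.0031i, |z|^2 = 1.0271
Iter 3: z = -2.2317 + -0.9620i, |z|^2 = 5.9059
Escaped at iteration 3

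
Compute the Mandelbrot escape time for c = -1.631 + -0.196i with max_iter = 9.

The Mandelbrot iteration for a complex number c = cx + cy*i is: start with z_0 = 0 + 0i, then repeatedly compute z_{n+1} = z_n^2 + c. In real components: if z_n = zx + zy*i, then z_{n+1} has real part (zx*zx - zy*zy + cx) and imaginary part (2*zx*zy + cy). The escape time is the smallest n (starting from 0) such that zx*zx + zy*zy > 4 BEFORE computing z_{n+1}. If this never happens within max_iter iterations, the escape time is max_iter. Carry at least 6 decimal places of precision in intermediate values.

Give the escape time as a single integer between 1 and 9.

Answer: 5

Derivation:
z_0 = 0 + 0i, c = -1.6310 + -0.1960i
Iter 1: z = -1.6310 + -0.1960i, |z|^2 = 2.6986
Iter 2: z = 0.9907 + 0.4434i, |z|^2 = 1.1781
Iter 3: z = -0.8460 + 0.6825i, |z|^2 = 1.1815
Iter 4: z = -1.3811 + -1.3508i, |z|^2 = 3.7320
Iter 5: z = -1.5481 + 3.5351i, |z|^2 = 14.8937
Escaped at iteration 5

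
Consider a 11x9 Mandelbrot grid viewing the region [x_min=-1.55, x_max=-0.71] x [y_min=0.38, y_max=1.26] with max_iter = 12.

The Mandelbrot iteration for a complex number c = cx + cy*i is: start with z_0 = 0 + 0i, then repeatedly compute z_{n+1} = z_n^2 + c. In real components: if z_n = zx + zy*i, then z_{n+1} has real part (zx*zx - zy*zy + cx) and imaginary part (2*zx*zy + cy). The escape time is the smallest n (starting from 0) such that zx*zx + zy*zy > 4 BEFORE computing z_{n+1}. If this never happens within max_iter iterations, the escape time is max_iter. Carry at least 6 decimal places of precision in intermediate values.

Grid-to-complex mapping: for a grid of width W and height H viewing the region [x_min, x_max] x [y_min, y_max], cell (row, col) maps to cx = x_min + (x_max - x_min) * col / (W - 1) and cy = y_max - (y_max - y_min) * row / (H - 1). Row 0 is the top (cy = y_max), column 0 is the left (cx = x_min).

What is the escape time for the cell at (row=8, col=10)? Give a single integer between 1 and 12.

z_0 = 0 + 0i, c = -0.7100 + 0.3800i
Iter 1: z = -0.7100 + 0.3800i, |z|^2 = 0.6485
Iter 2: z = -0.3503 + -0.1596i, |z|^2 = 0.1482
Iter 3: z = -0.6128 + 0.4918i, |z|^2 = 0.6174
Iter 4: z = -0.5764 + -0.2227i, |z|^2 = 0.3819
Iter 5: z = -0.4274 + 0.6368i, |z|^2 = 0.5881
Iter 6: z = -0.9328 + -0.1643i, |z|^2 = 0.8972
Iter 7: z = 0.1332 + 0.6865i, |z|^2 = 0.4890
Iter 8: z = -1.1635 + 0.5629i, |z|^2 = 1.6705
Iter 9: z = 0.3269 + -0.9298i, |z|^2 = 0.9714
Iter 10: z = -1.4676 + -0.2279i, |z|^2 = 2.2058
Iter 11: z = 1.3919 + 1.0489i, |z|^2 = 3.0378

Answer: 12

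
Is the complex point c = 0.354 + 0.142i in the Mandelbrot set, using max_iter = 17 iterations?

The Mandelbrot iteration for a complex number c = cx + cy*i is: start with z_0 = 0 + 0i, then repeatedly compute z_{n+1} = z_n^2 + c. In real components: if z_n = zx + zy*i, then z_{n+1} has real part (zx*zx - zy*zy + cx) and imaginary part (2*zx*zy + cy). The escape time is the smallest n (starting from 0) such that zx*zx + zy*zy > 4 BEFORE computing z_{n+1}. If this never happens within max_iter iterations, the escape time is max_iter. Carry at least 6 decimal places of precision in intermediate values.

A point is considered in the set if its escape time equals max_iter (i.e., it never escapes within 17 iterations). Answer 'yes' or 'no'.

z_0 = 0 + 0i, c = 0.3540 + 0.1420i
Iter 1: z = 0.3540 + 0.1420i, |z|^2 = 0.1455
Iter 2: z = 0.4592 + 0.2425i, |z|^2 = 0.2696
Iter 3: z = 0.5060 + 0.3647i, |z|^2 = 0.3891
Iter 4: z = 0.4770 + 0.5111i, |z|^2 = 0.4888
Iter 5: z = 0.3203 + 0.6296i, |z|^2 = 0.4990
Iter 6: z = 0.0602 + 0.5453i, |z|^2 = 0.3010
Iter 7: z = 0.0602 + 0.2077i, |z|^2 = 0.0468
Iter 8: z = 0.3145 + 0.1670i, |z|^2 = 0.1268
Iter 9: z = 0.4250 + 0.2471i, |z|^2 = 0.2417
Iter 10: z = 0.4736 + 0.3520i, |z|^2 = 0.3482
Iter 11: z = 0.4544 + 0.4754i, |z|^2 = 0.4325
Iter 12: z = 0.3345 + 0.5741i, |z|^2 = 0.4414
Iter 13: z = 0.1363 + 0.5260i, |z|^2 = 0.2952
Iter 14: z = 0.0959 + 0.2854i, |z|^2 = 0.0907
Iter 15: z = 0.2817 + 0.1968i, |z|^2 = 0.1181
Iter 16: z = 0.3947 + 0.2529i, |z|^2 = 0.2197
Did not escape in 17 iterations → in set

Answer: yes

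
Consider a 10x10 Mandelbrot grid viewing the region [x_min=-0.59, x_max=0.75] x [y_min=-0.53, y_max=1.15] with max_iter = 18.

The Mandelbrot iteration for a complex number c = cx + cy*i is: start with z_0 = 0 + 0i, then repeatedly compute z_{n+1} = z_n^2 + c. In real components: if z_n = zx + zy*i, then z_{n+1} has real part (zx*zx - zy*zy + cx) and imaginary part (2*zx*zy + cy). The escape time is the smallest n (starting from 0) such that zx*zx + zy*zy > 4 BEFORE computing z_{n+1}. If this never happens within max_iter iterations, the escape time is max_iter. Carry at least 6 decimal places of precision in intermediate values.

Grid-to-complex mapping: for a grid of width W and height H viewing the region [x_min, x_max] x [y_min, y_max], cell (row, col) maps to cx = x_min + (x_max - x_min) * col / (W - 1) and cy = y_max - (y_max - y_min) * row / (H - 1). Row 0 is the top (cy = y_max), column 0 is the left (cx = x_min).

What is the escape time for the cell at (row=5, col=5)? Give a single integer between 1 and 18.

z_0 = 0 + 0i, c = 0.1544 + 0.2167i
Iter 1: z = 0.1544 + 0.2167i, |z|^2 = 0.0708
Iter 2: z = 0.1314 + 0.2836i, |z|^2 = 0.0977
Iter 3: z = 0.0913 + 0.2912i, |z|^2 = 0.0931
Iter 4: z = 0.0780 + 0.2698i, |z|^2 = 0.0789
Iter 5: z = 0.0877 + 0.2588i, |z|^2 = 0.0747
Iter 6: z = 0.0952 + 0.2621i, |z|^2 = 0.0777
Iter 7: z = 0.0948 + 0.2666i, |z|^2 = 0.0800
Iter 8: z = 0.0924 + 0.2672i, |z|^2 = 0.0799
Iter 9: z = 0.0916 + 0.2660i, |z|^2 = 0.0792
Iter 10: z = 0.0921 + 0.2654i, |z|^2 = 0.0789
Iter 11: z = 0.0925 + 0.2655i, |z|^2 = 0.0791
Iter 12: z = 0.0925 + 0.2658i, |z|^2 = 0.0792
Iter 13: z = 0.0924 + 0.2658i, |z|^2 = 0.0792
Iter 14: z = 0.0923 + 0.2658i, |z|^2 = 0.0792
Iter 15: z = 0.0923 + 0.2657i, |z|^2 = 0.0791
Iter 16: z = 0.0924 + 0.2657i, |z|^2 = 0.0791
Iter 17: z = 0.0924 + 0.2658i, |z|^2 = 0.0792

Answer: 18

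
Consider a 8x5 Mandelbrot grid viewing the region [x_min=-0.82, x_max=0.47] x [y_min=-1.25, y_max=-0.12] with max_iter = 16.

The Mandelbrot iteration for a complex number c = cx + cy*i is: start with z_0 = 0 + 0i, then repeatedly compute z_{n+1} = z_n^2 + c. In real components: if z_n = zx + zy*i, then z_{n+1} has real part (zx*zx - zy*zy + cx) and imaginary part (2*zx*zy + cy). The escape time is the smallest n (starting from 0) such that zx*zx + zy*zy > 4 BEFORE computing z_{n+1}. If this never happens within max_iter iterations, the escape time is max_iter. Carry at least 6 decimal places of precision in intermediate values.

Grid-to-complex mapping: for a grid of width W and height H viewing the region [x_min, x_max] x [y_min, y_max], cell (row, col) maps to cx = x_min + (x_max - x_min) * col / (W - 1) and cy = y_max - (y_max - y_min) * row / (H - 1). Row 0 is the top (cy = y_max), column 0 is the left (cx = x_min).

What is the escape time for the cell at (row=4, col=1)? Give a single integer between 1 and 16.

Answer: 3

Derivation:
z_0 = 0 + 0i, c = -0.6357 + -1.2500i
Iter 1: z = -0.6357 + -1.2500i, |z|^2 = 1.9666
Iter 2: z = -1.7941 + 0.3393i, |z|^2 = 3.3338
Iter 3: z = 2.4679 + -2.4674i, |z|^2 = 12.1787
Escaped at iteration 3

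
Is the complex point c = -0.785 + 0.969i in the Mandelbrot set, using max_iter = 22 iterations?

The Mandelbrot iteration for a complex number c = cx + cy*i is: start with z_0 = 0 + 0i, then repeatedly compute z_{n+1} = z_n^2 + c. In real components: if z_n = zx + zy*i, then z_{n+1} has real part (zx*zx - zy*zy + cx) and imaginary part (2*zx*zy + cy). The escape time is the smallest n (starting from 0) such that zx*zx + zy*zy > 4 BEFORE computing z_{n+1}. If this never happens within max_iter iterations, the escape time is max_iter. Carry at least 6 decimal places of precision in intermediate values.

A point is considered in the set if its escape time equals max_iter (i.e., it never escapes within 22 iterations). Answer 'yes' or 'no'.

Answer: no

Derivation:
z_0 = 0 + 0i, c = -0.7850 + 0.9690i
Iter 1: z = -0.7850 + 0.9690i, |z|^2 = 1.5552
Iter 2: z = -1.1077 + -0.5523i, |z|^2 = 1.5321
Iter 3: z = 0.1370 + 2.1927i, |z|^2 = 4.8266
Escaped at iteration 3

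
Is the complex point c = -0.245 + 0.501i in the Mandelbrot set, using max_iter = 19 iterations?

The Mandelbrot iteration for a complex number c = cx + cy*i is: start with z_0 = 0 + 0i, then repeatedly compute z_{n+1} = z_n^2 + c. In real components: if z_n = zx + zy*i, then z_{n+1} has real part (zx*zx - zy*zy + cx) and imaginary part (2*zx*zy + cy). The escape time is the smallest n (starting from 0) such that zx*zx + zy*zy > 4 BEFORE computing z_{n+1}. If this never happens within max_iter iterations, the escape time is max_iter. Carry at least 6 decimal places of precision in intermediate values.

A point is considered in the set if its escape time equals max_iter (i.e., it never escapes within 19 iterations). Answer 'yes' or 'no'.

z_0 = 0 + 0i, c = -0.2450 + 0.5010i
Iter 1: z = -0.2450 + 0.5010i, |z|^2 = 0.3110
Iter 2: z = -0.4360 + 0.2555i, |z|^2 = 0.2554
Iter 3: z = -0.1202 + 0.2782i, |z|^2 = 0.0918
Iter 4: z = -0.3079 + 0.4341i, |z|^2 = 0.2833
Iter 5: z = -0.3386 + 0.2336i, |z|^2 = 0.1692
Iter 6: z = -0.1849 + 0.3428i, |z|^2 = 0.1517
Iter 7: z = -0.3283 + 0.3742i, |z|^2 = 0.2478
Iter 8: z = -0.2773 + 0.2553i, |z|^2 = 0.1420
Iter 9: z = -0.2333 + 0.3594i, |z|^2 = 0.1836
Iter 10: z = -0.3198 + 0.3333i, |z|^2 = 0.2133
Iter 11: z = -0.2538 + 0.2878i, |z|^2 = 0.1473
Iter 12: z = -0.2634 + 0.3549i, |z|^2 = 0.1953
Iter 13: z = -0.3015 + 0.3140i, |z|^2 = 0.1895
Iter 14: z = -0.2527 + 0.3116i, |z|^2 = 0.1610
Iter 15: z = -0.2782 + 0.3435i, |z|^2 = 0.1954
Iter 16: z = -0.2856 + 0.3098i, |z|^2 = 0.1776
Iter 17: z = -0.2594 + 0.3240i, |z|^2 = 0.1723
Iter 18: z = -0.2827 + 0.3329i, |z|^2 = 0.1907
Did not escape in 19 iterations → in set

Answer: yes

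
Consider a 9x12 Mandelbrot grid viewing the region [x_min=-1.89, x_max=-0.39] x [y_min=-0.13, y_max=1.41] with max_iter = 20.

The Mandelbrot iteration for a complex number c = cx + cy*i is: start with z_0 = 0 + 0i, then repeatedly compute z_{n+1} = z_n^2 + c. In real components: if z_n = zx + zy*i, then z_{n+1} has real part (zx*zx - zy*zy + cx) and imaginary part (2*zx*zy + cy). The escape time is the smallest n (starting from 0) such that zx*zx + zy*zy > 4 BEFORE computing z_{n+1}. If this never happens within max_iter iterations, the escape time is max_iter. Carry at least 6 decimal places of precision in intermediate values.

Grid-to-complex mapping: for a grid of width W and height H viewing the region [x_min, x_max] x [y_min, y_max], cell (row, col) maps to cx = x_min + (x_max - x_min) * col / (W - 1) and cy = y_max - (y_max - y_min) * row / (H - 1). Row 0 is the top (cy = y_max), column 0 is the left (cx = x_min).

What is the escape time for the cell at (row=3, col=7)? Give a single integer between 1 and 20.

z_0 = 0 + 0i, c = -0.5775 + 0.9900i
Iter 1: z = -0.5775 + 0.9900i, |z|^2 = 1.3136
Iter 2: z = -1.2241 + -0.1534i, |z|^2 = 1.5220
Iter 3: z = 0.8974 + 1.3657i, |z|^2 = 2.6703
Iter 4: z = -1.6373 + 3.4410i, |z|^2 = 14.5213
Escaped at iteration 4

Answer: 4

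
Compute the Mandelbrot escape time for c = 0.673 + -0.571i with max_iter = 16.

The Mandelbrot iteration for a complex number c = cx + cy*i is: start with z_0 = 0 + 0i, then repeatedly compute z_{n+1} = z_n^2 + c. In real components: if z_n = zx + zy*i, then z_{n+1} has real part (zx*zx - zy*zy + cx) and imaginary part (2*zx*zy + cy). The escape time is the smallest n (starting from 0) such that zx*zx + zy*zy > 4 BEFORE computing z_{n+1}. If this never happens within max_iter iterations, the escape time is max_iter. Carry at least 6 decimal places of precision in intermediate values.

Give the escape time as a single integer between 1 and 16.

Answer: 3

Derivation:
z_0 = 0 + 0i, c = 0.6730 + -0.5710i
Iter 1: z = 0.6730 + -0.5710i, |z|^2 = 0.7790
Iter 2: z = 0.7999 + -1.3396i, |z|^2 = 2.4343
Iter 3: z = -0.4816 + -2.7140i, |z|^2 = 7.5978
Escaped at iteration 3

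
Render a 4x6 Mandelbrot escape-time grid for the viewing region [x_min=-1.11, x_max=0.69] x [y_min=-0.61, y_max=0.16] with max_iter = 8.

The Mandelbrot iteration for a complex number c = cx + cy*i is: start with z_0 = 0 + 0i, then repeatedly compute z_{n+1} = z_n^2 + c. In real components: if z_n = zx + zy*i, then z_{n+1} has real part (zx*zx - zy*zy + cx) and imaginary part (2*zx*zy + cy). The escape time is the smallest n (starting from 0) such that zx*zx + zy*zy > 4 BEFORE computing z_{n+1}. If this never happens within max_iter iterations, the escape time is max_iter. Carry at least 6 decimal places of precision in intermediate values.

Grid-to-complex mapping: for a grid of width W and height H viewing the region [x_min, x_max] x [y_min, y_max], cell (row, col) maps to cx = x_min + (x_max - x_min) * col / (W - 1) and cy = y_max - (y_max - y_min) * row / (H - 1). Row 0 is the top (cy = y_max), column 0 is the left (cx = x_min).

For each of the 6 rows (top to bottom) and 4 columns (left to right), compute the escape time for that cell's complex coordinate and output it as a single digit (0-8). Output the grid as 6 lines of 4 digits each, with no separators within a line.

Answer: 8883
8883
8883
8883
5883
4883

Derivation:
(row=0, col=0): c = -1.1100 + 0.1600i → escape time 8
(row=0, col=1): c = -0.5100 + 0.1600i → escape time 8
(row=0, col=2): c = 0.0900 + 0.1600i → escape time 8
(row=0, col=3): c = 0.6900 + 0.1600i → escape time 3
(row=1, col=0): c = -1.1100 + 0.0060i → escape time 8
(row=1, col=1): c = -0.5100 + 0.0060i → escape time 8
(row=1, col=2): c = 0.0900 + 0.0060i → escape time 8
(row=1, col=3): c = 0.6900 + 0.0060i → escape time 3
(row=2, col=0): c = -1.1100 + -0.1480i → escape time 8
(row=2, col=1): c = -0.5100 + -0.1480i → escape time 8
(row=2, col=2): c = 0.0900 + -0.1480i → escape time 8
(row=2, col=3): c = 0.6900 + -0.1480i → escape time 3
(row=3, col=0): c = -1.1100 + -0.3020i → escape time 8
(row=3, col=1): c = -0.5100 + -0.3020i → escape time 8
(row=3, col=2): c = 0.0900 + -0.3020i → escape time 8
(row=3, col=3): c = 0.6900 + -0.3020i → escape time 3
(row=4, col=0): c = -1.1100 + -0.4560i → escape time 5
(row=4, col=1): c = -0.5100 + -0.4560i → escape time 8
(row=4, col=2): c = 0.0900 + -0.4560i → escape time 8
(row=4, col=3): c = 0.6900 + -0.4560i → escape time 3
(row=5, col=0): c = -1.1100 + -0.6100i → escape time 4
(row=5, col=1): c = -0.5100 + -0.6100i → escape time 8
(row=5, col=2): c = 0.0900 + -0.6100i → escape time 8
(row=5, col=3): c = 0.6900 + -0.6100i → escape time 3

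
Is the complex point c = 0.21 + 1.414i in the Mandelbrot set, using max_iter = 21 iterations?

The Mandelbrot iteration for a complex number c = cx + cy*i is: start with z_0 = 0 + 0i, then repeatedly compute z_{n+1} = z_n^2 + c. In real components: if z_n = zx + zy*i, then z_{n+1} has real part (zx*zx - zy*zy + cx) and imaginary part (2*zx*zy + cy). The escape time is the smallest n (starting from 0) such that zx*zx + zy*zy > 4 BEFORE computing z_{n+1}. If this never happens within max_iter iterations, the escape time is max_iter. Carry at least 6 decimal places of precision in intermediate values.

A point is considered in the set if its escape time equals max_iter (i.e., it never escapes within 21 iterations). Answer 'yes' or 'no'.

z_0 = 0 + 0i, c = 0.2100 + 1.4140i
Iter 1: z = 0.2100 + 1.4140i, |z|^2 = 2.0435
Iter 2: z = -1.7453 + 2.0079i, |z|^2 = 7.0776
Escaped at iteration 2

Answer: no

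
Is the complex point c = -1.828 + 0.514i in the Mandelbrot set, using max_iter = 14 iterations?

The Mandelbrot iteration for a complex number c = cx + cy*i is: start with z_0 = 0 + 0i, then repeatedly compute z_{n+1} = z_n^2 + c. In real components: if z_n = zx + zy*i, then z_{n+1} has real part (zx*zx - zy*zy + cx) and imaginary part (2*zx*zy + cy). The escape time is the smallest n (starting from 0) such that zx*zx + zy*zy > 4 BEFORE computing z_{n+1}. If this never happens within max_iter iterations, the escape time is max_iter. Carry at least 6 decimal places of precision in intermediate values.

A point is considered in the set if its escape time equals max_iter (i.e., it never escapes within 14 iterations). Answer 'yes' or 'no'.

Answer: no

Derivation:
z_0 = 0 + 0i, c = -1.8280 + 0.5140i
Iter 1: z = -1.8280 + 0.5140i, |z|^2 = 3.6058
Iter 2: z = 1.2494 + -1.3652i, |z|^2 = 3.4247
Iter 3: z = -2.1308 + -2.8973i, |z|^2 = 12.9344
Escaped at iteration 3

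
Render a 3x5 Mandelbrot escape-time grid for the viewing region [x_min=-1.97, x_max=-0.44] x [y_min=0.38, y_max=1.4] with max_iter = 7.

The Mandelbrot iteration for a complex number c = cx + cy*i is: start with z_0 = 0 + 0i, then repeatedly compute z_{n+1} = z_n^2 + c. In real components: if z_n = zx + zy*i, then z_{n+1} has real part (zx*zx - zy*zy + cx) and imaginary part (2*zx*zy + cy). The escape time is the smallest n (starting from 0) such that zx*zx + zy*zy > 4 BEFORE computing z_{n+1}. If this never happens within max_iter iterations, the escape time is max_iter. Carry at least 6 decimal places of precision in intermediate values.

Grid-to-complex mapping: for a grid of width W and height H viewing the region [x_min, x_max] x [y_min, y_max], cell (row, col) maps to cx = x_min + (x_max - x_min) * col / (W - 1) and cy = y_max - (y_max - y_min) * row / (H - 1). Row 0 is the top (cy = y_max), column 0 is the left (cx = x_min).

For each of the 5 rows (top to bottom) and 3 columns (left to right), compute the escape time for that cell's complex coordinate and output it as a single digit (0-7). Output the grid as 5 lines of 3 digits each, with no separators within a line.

Answer: 122
133
135
137
177

Derivation:
(row=0, col=0): c = -1.9700 + 1.4000i → escape time 1
(row=0, col=1): c = -1.2050 + 1.4000i → escape time 2
(row=0, col=2): c = -0.4400 + 1.4000i → escape time 2
(row=1, col=0): c = -1.9700 + 1.1450i → escape time 1
(row=1, col=1): c = -1.2050 + 1.1450i → escape time 3
(row=1, col=2): c = -0.4400 + 1.1450i → escape time 3
(row=2, col=0): c = -1.9700 + 0.8900i → escape time 1
(row=2, col=1): c = -1.2050 + 0.8900i → escape time 3
(row=2, col=2): c = -0.4400 + 0.8900i → escape time 5
(row=3, col=0): c = -1.9700 + 0.6350i → escape time 1
(row=3, col=1): c = -1.2050 + 0.6350i → escape time 3
(row=3, col=2): c = -0.4400 + 0.6350i → escape time 7
(row=4, col=0): c = -1.9700 + 0.3800i → escape time 1
(row=4, col=1): c = -1.2050 + 0.3800i → escape time 7
(row=4, col=2): c = -0.4400 + 0.3800i → escape time 7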